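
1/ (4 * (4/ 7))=7/ 16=0.44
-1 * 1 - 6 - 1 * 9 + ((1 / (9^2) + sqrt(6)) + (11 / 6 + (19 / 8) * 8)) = sqrt(6) + 785 / 162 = 7.30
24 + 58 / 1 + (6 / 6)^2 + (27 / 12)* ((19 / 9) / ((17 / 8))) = 1449 / 17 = 85.24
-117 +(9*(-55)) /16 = -2367 /16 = -147.94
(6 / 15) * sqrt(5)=2 * sqrt(5) / 5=0.89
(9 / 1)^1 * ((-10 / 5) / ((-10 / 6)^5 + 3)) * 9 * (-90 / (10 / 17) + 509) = 3503574 / 599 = 5849.04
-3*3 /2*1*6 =-27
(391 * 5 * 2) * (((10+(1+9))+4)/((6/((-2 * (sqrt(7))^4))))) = -1532720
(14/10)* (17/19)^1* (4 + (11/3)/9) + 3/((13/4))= 214873/33345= 6.44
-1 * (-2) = 2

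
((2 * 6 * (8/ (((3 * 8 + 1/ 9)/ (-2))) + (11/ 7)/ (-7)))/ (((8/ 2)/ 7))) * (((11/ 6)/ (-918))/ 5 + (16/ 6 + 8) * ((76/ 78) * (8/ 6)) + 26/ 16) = -14954796811/ 51793560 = -288.74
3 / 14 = 0.21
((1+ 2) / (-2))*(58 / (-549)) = 29 / 183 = 0.16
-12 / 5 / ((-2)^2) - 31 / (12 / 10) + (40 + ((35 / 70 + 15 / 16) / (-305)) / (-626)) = 13.57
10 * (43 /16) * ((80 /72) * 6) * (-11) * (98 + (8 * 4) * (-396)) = 74343775 /3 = 24781258.33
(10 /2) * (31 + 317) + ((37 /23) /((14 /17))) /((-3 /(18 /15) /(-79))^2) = 14854678 /4025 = 3690.60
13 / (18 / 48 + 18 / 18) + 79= 973 / 11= 88.45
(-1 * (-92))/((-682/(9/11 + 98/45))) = -68218/168795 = -0.40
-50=-50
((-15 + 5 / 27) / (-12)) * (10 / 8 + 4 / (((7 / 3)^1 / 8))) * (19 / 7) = 199025 / 3969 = 50.14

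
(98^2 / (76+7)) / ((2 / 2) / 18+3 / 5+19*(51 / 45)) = 864360 / 165751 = 5.21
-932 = -932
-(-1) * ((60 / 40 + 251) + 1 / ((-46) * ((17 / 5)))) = 98725 / 391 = 252.49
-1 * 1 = -1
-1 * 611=-611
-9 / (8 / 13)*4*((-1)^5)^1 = 117 / 2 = 58.50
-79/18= -4.39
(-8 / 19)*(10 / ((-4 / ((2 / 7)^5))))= 640 / 319333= 0.00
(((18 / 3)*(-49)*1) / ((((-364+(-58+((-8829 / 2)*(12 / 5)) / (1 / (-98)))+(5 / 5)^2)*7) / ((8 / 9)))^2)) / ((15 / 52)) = -33280 / 2181275105199129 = -0.00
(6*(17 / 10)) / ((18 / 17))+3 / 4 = 623 / 60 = 10.38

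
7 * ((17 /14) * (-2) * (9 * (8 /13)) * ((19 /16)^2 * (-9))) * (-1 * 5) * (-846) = 1051360155 /208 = 5054616.13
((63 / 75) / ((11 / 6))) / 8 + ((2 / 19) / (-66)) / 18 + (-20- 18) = -21411131 / 564300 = -37.94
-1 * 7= -7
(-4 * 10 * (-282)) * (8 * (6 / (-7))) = -541440 / 7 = -77348.57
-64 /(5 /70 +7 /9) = -8064 /107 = -75.36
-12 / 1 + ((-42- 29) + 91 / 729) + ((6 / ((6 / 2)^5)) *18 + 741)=658.57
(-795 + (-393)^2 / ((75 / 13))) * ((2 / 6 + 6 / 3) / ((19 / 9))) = 13637484 / 475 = 28710.49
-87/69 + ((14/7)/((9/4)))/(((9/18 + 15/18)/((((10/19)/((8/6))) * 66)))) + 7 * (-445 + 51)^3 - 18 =-187097568883/437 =-428140889.89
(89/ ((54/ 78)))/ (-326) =-0.39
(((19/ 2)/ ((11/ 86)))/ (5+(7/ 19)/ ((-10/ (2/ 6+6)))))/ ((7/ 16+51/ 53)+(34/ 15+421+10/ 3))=103922400/ 2854552987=0.04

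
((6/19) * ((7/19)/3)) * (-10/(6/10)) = -700/1083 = -0.65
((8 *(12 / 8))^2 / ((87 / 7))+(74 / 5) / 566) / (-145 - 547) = -476513 / 28396220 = -0.02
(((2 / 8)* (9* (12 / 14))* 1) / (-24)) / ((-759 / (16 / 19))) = 3 / 33649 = 0.00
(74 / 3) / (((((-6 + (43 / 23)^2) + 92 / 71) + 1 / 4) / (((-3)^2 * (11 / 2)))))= -61146052 / 48023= -1273.27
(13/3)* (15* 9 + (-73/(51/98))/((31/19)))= 1007617/4743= 212.44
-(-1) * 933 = 933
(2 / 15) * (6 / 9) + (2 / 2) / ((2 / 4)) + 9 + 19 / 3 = 784 / 45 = 17.42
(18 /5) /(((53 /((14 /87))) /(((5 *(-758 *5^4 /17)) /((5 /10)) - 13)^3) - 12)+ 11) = -26798407489572328602972 /7444002080436871214485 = -3.60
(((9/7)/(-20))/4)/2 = -9/1120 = -0.01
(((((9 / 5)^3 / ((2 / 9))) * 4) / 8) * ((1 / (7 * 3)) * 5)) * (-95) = -41553 / 140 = -296.81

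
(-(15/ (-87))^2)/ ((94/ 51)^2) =-65025/ 7431076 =-0.01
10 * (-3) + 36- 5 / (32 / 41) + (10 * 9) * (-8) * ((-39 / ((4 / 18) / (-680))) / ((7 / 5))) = -13747968091 / 224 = -61374857.55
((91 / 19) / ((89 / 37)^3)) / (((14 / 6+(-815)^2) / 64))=442504608 / 13345400850151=0.00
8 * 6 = 48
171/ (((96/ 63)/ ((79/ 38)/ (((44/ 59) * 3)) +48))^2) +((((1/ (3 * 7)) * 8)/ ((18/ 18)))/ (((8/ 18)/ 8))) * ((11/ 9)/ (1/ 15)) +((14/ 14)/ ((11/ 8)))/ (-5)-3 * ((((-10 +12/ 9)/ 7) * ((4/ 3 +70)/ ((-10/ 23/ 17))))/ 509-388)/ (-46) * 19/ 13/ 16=424787985727987541159/ 2407671165419520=176431.06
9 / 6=3 / 2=1.50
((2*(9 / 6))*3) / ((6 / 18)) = 27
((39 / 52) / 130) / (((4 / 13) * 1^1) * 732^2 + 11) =3 / 85737560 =0.00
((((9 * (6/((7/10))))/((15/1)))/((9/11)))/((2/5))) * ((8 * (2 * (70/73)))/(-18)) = -8800/657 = -13.39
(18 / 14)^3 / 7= 729 / 2401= 0.30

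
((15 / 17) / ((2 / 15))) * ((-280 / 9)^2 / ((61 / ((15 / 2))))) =787.53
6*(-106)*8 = -5088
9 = 9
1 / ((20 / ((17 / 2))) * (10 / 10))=17 / 40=0.42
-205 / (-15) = 41 / 3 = 13.67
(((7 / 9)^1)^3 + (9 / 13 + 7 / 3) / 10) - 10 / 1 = -437218 / 47385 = -9.23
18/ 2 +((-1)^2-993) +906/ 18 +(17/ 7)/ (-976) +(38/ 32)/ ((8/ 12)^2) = -76244897/ 81984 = -930.00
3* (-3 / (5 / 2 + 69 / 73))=-1314 / 503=-2.61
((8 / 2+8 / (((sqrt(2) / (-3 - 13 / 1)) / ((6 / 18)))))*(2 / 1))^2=33344 / 9 - 2048*sqrt(2) / 3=2739.45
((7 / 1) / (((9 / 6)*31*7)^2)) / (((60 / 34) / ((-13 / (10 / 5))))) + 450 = 408665029 / 908145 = 450.00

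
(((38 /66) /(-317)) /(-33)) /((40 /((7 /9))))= 133 /124276680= 0.00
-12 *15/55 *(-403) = 14508/11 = 1318.91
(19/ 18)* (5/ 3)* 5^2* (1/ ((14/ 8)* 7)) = 4750/ 1323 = 3.59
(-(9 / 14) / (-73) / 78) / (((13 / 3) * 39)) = 3 / 4490668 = 0.00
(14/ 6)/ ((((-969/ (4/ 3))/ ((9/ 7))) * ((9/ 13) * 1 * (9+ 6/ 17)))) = -52/ 81567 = -0.00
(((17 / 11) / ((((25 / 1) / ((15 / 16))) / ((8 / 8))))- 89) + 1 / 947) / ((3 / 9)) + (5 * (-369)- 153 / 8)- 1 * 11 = -1785013759 / 833360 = -2141.95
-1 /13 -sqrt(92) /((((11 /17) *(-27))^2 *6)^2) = -1 /13 -83521 *sqrt(23) /140054898258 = -0.08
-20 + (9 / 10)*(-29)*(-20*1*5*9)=23470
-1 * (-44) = 44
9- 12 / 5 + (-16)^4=327713 / 5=65542.60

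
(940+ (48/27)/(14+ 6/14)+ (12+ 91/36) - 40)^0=1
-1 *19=-19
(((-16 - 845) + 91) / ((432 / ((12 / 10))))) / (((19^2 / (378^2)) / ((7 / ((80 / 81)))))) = -173282571 / 28880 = -6000.09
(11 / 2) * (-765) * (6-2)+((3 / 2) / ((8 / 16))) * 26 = -16752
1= 1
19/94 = 0.20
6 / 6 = 1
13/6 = 2.17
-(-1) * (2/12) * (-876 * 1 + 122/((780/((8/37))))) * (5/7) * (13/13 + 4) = -15800240/30303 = -521.41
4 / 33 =0.12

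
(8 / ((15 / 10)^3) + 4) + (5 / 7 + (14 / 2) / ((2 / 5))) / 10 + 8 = 12241 / 756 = 16.19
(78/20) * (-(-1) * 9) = 351/10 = 35.10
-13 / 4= -3.25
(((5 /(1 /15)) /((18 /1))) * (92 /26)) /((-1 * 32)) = -575 /1248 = -0.46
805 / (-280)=-23 / 8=-2.88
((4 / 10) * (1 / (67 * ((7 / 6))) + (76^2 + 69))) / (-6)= -2741311 / 7035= -389.67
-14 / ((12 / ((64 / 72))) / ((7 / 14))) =-14 / 27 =-0.52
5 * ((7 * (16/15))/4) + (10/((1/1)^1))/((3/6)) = 29.33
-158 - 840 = -998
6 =6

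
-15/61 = -0.25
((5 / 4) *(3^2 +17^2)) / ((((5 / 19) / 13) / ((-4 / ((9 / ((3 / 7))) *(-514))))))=6.82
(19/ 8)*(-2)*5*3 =-285/ 4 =-71.25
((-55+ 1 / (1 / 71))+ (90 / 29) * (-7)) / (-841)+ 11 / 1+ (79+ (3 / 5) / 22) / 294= 8893524877 / 788740260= 11.28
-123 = -123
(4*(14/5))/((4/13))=36.40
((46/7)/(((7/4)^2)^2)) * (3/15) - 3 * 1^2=-240329/84035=-2.86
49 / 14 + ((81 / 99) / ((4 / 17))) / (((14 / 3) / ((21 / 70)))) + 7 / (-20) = 3.37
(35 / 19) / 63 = 5 / 171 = 0.03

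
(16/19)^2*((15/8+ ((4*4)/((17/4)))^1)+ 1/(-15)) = 3.95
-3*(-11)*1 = 33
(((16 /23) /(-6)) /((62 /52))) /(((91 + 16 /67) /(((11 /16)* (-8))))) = 76648 /13075707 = 0.01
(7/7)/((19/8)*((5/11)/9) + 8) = 792/6431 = 0.12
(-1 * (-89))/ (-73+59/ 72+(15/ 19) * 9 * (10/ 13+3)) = -1.96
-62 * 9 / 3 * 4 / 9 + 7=-227 / 3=-75.67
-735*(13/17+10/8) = -100695/68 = -1480.81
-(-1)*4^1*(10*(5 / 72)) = 25 / 9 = 2.78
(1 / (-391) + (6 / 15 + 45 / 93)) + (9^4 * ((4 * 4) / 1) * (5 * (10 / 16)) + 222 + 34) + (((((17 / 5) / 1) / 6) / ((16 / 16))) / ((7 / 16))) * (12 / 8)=139280094022 / 424235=328308.82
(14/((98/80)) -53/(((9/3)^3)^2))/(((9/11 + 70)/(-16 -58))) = -47170486/3975237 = -11.87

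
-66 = -66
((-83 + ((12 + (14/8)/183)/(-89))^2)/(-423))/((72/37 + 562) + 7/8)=13031268884987/37519328815166538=0.00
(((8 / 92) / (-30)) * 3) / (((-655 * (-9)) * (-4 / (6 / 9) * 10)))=1 / 40675500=0.00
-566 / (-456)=283 / 228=1.24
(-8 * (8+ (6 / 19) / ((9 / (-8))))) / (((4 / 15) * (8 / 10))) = -5500 / 19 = -289.47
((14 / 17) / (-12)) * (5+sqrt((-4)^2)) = -21 / 34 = -0.62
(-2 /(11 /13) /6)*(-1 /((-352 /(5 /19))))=-65 /220704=-0.00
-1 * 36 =-36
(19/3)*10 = 190/3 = 63.33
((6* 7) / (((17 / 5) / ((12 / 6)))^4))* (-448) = -188160000 / 83521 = -2252.85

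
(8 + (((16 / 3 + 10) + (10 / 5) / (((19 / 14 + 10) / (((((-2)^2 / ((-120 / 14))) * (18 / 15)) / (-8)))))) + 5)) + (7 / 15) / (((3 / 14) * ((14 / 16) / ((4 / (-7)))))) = 321062 / 11925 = 26.92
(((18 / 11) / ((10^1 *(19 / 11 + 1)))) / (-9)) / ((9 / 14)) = -7 / 675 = -0.01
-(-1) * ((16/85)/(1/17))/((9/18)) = 32/5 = 6.40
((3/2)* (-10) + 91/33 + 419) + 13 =13852/33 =419.76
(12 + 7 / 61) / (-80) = -739 / 4880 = -0.15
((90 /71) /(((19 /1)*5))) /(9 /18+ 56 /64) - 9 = -133407 /14839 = -8.99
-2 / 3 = -0.67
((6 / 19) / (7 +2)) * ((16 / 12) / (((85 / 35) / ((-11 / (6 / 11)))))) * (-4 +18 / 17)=169400 / 148257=1.14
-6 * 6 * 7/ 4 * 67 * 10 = -42210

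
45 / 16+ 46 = 781 / 16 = 48.81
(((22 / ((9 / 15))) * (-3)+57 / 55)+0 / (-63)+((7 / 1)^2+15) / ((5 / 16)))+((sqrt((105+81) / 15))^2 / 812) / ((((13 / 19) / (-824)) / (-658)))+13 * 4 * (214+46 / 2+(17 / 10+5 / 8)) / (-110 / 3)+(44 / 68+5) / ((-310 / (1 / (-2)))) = 235586704237 / 19867900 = 11857.66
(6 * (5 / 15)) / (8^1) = 1 / 4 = 0.25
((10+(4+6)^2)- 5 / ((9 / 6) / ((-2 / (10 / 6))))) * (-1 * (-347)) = 39558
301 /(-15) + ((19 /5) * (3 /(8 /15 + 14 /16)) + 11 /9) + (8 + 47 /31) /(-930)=-157276909 /14616810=-10.76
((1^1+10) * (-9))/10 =-99/10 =-9.90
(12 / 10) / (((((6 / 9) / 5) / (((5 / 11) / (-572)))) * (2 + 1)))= -15 / 6292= -0.00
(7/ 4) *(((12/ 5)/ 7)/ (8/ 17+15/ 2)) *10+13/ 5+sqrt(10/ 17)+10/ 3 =sqrt(170)/ 17+27179/ 4065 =7.45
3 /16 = 0.19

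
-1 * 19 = -19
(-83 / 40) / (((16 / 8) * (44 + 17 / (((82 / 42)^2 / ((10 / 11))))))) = -0.02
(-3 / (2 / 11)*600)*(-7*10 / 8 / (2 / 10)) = 433125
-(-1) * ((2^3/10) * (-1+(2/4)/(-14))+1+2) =76/35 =2.17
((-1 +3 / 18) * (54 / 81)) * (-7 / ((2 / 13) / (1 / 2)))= 455 / 36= 12.64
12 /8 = 3 /2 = 1.50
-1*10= -10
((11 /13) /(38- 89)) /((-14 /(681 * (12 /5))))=1.94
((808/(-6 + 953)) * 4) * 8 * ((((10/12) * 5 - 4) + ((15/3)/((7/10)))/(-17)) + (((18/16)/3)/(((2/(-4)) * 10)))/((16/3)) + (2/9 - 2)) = -283195718/5071185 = -55.84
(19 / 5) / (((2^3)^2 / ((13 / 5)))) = 247 / 1600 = 0.15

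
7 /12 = 0.58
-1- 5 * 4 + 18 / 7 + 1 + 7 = -73 / 7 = -10.43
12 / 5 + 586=2942 / 5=588.40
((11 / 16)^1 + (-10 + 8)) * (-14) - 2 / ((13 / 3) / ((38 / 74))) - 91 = -280373 / 3848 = -72.86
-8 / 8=-1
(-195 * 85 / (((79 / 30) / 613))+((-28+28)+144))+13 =-304801847 / 79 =-3858251.23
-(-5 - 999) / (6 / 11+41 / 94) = 1038136 / 1015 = 1022.79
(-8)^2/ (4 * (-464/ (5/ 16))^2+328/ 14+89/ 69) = 772800/ 106483977707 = 0.00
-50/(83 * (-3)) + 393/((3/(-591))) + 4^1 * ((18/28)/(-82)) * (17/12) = -22130902991/285852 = -77420.84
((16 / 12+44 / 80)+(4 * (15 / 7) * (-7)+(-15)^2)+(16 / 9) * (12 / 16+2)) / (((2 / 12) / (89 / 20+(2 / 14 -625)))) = -639412.28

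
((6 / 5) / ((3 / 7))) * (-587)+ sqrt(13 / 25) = -8218 / 5+ sqrt(13) / 5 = -1642.88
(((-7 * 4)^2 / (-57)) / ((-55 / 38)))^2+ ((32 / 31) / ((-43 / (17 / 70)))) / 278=3188856715096 / 35311070025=90.31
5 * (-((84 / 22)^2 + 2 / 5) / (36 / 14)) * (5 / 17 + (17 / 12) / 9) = -26293393 / 1999404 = -13.15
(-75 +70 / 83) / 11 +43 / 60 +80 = 4052359 / 54780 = 73.98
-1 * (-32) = 32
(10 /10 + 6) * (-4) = -28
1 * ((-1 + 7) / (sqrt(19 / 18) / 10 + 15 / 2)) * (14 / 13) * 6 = 6804000 / 1316003 - 15120 * sqrt(38) / 1316003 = 5.10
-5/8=-0.62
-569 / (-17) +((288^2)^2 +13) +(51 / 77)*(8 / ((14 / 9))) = 63038756944190 / 9163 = 6879707185.88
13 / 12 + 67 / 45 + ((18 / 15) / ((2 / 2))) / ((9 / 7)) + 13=2971 / 180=16.51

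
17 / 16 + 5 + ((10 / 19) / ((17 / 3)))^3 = 3269163899 / 539172272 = 6.06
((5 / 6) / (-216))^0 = 1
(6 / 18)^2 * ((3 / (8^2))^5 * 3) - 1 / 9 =-1073741095 / 9663676416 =-0.11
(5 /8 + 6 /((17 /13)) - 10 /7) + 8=11.78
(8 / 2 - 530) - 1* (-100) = -426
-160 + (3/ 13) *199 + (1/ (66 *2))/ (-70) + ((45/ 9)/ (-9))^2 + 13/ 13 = -365734951/ 3243240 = -112.77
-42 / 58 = -21 / 29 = -0.72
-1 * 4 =-4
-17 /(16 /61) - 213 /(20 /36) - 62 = -40817 /80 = -510.21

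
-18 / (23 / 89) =-1602 / 23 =-69.65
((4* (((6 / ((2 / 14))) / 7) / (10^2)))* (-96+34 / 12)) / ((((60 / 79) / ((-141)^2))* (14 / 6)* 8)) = -877964841 / 28000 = -31355.89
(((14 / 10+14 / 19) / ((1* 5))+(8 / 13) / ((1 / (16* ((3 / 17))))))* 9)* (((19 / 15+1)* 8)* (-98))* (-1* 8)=8552361216 / 30875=276999.55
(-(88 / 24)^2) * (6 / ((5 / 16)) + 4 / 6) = -267.10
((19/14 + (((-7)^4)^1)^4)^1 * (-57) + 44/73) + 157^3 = -1935951133446584451/1022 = -1894277038597440.75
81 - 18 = 63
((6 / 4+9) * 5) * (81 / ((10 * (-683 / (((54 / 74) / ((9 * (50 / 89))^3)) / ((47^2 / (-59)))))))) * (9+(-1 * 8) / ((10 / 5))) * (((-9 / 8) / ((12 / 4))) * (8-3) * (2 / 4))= -7861109319 / 17863564480000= -0.00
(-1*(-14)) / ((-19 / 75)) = -55.26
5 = 5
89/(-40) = -89/40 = -2.22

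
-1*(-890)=890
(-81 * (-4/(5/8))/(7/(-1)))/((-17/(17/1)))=2592/35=74.06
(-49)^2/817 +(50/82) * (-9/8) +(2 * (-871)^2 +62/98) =19923200789071/13130824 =1517284.89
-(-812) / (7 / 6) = 696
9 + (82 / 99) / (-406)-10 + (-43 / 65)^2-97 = -8284176722 / 84909825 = -97.56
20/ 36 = 5/ 9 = 0.56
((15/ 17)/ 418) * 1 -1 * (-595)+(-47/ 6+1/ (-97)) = 607076645/ 1033923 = 587.16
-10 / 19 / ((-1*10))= 1 / 19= 0.05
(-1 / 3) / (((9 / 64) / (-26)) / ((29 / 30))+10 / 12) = -24128 / 59915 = -0.40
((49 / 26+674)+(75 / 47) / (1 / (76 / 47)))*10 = 194834785 / 28717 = 6784.65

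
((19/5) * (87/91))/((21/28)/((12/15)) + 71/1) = 0.05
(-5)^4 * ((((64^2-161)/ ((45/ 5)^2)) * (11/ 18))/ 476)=27053125/ 694008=38.98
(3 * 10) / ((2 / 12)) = 180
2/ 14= 1/ 7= 0.14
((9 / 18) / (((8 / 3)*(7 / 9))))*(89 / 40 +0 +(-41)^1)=-41877 / 4480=-9.35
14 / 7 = 2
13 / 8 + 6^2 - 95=-459 / 8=-57.38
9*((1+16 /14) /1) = 135 /7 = 19.29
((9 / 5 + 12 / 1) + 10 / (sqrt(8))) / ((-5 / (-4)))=2 * sqrt(2) + 276 / 25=13.87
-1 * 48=-48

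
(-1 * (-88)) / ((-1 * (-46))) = 44 / 23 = 1.91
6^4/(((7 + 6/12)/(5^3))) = 21600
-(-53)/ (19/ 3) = 159/ 19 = 8.37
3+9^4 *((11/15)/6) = 8049/10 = 804.90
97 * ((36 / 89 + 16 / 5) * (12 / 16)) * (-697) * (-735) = 134337563.70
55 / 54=1.02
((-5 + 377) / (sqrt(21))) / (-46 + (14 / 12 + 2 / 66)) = -8184*sqrt(21) / 20699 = -1.81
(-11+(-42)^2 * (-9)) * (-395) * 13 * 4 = 326318980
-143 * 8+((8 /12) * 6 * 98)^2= 152520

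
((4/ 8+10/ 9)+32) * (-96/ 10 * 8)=-7744/ 3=-2581.33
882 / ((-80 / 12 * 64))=-1323 / 640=-2.07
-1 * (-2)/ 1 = 2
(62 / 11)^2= 3844 / 121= 31.77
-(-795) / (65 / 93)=14787 / 13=1137.46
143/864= 0.17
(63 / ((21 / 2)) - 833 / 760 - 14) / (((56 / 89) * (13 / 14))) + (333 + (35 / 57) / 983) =36994991747 / 116544480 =317.43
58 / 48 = 29 / 24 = 1.21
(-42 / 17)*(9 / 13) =-378 / 221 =-1.71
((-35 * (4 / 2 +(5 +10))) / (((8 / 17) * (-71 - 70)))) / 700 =289 / 22560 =0.01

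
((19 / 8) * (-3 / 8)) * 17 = -969 / 64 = -15.14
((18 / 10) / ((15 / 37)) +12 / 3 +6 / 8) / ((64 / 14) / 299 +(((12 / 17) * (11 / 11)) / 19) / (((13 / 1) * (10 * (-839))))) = 521253786599 / 867171080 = 601.10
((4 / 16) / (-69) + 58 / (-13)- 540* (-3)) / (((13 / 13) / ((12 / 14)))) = 828077 / 598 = 1384.74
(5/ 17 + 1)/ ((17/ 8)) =176/ 289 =0.61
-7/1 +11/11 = -6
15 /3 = 5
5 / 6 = 0.83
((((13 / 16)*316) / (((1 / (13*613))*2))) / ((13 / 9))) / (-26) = -435843 / 16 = -27240.19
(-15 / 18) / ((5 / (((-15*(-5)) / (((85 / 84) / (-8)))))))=1680 / 17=98.82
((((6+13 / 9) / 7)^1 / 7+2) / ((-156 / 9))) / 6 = -73 / 3528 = -0.02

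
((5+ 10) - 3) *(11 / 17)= 7.76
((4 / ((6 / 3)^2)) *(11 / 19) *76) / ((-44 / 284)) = -284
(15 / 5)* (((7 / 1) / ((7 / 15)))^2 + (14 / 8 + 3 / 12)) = 681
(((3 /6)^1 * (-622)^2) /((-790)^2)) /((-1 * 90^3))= -96721 /227484450000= -0.00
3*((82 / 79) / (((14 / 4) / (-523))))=-257316 / 553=-465.31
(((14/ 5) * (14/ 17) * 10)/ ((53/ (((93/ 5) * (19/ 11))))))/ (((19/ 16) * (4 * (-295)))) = -0.01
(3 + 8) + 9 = 20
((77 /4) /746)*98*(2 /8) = 0.63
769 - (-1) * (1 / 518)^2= 206341157 / 268324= 769.00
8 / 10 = 4 / 5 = 0.80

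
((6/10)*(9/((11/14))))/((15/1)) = 126/275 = 0.46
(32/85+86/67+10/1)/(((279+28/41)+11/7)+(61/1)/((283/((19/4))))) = 21573597136/522275197735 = 0.04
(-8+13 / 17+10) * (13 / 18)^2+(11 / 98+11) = 3388313 / 269892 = 12.55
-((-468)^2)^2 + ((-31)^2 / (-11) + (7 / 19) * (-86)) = -10026046153265 / 209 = -47971512695.05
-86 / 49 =-1.76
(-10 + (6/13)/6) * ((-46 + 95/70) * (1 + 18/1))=1531875/182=8416.90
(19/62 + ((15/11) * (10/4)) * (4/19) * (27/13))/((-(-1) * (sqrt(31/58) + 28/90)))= -5530749210/4329857389 + 613014075 * sqrt(1798)/8659714778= 1.72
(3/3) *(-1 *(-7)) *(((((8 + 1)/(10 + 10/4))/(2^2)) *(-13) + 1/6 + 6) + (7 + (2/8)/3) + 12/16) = 4081/50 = 81.62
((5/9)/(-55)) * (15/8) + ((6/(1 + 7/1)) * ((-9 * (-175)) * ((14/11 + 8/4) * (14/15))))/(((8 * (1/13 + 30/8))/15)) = 8443055/4776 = 1767.81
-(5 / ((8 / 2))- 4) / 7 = 11 / 28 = 0.39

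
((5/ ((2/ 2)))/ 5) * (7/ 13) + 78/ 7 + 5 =1518/ 91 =16.68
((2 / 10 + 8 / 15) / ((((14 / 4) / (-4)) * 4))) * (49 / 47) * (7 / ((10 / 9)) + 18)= -6237 / 1175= -5.31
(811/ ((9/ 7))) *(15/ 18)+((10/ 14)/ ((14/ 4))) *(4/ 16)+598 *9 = 7815886/ 1323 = 5907.70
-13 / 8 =-1.62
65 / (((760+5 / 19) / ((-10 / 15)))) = -494 / 8667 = -0.06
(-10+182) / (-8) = -43 / 2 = -21.50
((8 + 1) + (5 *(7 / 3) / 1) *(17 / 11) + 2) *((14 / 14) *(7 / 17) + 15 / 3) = 88136 / 561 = 157.11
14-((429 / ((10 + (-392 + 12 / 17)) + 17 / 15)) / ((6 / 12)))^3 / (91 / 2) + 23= 1405695297141431 / 37734084842363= 37.25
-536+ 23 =-513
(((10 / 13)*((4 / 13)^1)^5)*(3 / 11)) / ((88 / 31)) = 119040 / 584043889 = 0.00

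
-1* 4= -4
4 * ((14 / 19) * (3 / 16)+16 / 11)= 2663 / 418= 6.37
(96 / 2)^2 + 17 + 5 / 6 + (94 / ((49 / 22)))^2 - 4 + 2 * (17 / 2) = 59295353 / 14406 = 4116.02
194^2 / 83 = 37636 / 83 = 453.45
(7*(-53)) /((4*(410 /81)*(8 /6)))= -90153 /6560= -13.74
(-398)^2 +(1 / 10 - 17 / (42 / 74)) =33258571 / 210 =158374.15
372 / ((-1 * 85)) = -372 / 85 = -4.38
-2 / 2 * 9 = -9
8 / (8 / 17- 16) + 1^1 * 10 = 313 / 33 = 9.48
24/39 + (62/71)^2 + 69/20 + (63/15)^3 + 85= 5370951377/32766500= 163.92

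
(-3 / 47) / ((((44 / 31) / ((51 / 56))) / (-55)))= 23715 / 10528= 2.25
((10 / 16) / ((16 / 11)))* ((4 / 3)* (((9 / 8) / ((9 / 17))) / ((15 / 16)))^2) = 3179 / 1080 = 2.94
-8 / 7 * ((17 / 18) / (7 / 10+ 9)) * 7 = -680 / 873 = -0.78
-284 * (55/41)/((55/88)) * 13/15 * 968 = -314499328/615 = -511381.02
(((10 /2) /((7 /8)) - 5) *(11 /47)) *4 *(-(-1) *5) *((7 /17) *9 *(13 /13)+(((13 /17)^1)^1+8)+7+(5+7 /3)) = 1503700 /16779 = 89.62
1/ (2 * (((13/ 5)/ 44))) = 110/ 13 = 8.46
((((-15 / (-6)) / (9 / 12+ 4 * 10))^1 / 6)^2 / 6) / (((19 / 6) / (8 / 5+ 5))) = 55 / 1514433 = 0.00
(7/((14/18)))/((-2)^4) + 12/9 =91/48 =1.90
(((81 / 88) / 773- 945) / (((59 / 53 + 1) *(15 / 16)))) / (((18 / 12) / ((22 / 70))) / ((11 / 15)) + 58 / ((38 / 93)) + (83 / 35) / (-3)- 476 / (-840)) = -712058349123 / 221278491464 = -3.22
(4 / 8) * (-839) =-839 / 2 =-419.50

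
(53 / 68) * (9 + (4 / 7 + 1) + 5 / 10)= 8215 / 952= 8.63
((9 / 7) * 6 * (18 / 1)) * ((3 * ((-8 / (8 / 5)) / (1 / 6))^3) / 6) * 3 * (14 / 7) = -78732000 / 7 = -11247428.57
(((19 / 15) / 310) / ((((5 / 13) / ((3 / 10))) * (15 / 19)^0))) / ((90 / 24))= 247 / 290625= 0.00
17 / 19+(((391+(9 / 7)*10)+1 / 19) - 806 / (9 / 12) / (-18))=1668049 / 3591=464.51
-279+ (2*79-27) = -148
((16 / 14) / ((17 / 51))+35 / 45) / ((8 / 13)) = 6.84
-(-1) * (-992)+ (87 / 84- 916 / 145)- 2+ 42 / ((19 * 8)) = -999.01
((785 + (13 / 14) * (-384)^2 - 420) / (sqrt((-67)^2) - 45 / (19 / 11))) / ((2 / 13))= 237371693 / 10892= 21793.21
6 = 6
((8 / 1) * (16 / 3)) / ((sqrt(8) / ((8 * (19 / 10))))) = 2432 * sqrt(2) / 15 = 229.29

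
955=955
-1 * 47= -47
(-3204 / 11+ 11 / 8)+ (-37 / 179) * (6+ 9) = -4615309 / 15752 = -293.00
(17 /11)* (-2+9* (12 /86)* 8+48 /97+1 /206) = 11348469 /859226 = 13.21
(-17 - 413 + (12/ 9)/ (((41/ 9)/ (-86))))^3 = -6499419293528/ 68921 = -94302451.99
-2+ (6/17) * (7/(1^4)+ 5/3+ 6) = 54/17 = 3.18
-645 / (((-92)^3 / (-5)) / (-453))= 1460925 / 778688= 1.88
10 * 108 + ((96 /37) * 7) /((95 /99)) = 3862728 /3515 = 1098.93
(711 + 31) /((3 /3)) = 742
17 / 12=1.42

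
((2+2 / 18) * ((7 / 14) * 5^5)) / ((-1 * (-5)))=11875 / 18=659.72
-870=-870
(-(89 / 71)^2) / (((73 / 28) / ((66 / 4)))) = -3659502 / 367993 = -9.94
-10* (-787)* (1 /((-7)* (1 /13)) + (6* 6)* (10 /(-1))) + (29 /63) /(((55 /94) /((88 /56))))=-6279430924 /2205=-2847814.48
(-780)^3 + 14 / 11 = -474551998.73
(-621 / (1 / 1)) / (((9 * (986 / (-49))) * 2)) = 3381 / 1972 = 1.71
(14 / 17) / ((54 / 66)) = 154 / 153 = 1.01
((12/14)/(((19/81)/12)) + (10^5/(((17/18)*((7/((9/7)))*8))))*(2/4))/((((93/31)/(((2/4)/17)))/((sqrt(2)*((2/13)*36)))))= 239178096*sqrt(2)/3497767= 96.70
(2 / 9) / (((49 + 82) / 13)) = 26 / 1179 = 0.02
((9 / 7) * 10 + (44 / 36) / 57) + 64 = 276071 / 3591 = 76.88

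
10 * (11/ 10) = 11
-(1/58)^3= -1/195112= -0.00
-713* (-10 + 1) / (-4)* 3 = -19251 / 4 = -4812.75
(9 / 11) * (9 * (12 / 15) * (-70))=-4536 / 11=-412.36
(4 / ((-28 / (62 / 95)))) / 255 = -62 / 169575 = -0.00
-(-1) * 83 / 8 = 83 / 8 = 10.38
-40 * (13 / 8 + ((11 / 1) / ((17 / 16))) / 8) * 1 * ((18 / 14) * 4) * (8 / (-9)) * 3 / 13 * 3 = 571680 / 1547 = 369.54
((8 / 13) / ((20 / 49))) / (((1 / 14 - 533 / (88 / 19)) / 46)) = -2776928 / 4604925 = -0.60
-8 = -8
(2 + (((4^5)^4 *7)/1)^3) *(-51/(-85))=273555121532535686643603493005694913742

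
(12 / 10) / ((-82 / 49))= -147 / 205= -0.72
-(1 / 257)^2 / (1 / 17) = -17 / 66049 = -0.00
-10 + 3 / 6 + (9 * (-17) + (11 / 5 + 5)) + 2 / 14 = -155.16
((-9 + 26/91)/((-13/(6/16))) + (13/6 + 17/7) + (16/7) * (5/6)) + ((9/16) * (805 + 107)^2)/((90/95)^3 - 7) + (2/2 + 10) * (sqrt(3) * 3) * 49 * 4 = -2335962373697/30707768 + 6468 * sqrt(3) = -64867.83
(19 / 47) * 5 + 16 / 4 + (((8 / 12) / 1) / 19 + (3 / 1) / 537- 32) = -12438358 / 479541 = -25.94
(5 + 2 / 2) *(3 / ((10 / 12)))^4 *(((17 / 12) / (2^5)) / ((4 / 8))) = 111537 / 1250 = 89.23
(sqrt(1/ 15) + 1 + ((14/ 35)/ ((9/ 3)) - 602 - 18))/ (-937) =9283/ 14055 - sqrt(15)/ 14055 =0.66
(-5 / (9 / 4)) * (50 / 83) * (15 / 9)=-5000 / 2241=-2.23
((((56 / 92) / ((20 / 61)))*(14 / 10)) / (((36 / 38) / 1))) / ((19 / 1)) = 2989 / 20700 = 0.14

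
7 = 7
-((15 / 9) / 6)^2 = -25 / 324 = -0.08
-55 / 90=-0.61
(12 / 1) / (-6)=-2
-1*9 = -9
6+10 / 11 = 76 / 11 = 6.91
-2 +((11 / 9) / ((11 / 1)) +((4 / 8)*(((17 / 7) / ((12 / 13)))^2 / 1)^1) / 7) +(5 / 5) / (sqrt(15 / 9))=-45917 / 32928 +sqrt(15) / 5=-0.62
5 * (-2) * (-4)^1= 40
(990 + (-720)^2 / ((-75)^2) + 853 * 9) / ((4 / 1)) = 218979 / 100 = 2189.79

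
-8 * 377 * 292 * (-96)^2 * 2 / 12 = -1352712192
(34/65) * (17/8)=289/260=1.11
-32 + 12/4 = -29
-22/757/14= -11/5299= -0.00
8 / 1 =8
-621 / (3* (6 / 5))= -345 / 2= -172.50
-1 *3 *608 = -1824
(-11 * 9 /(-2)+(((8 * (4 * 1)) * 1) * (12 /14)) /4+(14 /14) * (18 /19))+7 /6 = 23330 /399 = 58.47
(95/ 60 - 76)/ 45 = -893/ 540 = -1.65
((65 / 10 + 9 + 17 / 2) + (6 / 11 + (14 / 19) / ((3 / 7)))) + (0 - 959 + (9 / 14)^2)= -114574913 / 122892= -932.32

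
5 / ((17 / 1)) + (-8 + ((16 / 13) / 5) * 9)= -6067 / 1105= -5.49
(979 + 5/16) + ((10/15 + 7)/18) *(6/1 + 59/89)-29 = 36646727/38448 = 953.15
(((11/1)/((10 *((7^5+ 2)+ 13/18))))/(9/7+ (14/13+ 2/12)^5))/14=10993471632/10019416310542625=0.00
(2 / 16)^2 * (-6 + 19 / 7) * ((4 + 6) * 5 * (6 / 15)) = -115 / 112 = -1.03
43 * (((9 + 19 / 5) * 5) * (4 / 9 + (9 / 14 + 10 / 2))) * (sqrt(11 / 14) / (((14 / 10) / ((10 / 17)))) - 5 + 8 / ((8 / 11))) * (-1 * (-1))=26384800 * sqrt(154) / 52479 + 2110784 / 21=106752.72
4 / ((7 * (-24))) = -1 / 42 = -0.02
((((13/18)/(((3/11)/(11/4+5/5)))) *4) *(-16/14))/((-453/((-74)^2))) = 15661360/28539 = 548.77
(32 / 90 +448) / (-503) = -20176 / 22635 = -0.89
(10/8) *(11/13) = 55/52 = 1.06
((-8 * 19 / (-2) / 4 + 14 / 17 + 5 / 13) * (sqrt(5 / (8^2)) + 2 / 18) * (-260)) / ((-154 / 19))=11020 / 153 + 2755 * sqrt(5) / 34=253.21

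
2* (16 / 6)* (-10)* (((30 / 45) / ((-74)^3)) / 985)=8 / 89807769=0.00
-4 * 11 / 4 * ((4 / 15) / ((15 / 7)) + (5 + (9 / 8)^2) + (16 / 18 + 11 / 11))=-91.07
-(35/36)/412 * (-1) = 35/14832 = 0.00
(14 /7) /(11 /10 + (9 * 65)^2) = 20 /3422261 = 0.00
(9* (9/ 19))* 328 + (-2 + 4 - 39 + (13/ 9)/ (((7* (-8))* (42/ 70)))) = 39106645/ 28728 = 1361.27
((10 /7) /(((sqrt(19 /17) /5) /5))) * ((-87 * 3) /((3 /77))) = -239250 * sqrt(323) /19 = -226307.84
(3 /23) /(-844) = -3 /19412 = -0.00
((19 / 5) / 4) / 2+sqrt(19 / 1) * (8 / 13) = 19 / 40+8 * sqrt(19) / 13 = 3.16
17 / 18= 0.94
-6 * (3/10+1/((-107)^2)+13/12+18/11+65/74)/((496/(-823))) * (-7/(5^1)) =-6278719057219/115561626400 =-54.33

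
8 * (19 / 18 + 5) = 436 / 9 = 48.44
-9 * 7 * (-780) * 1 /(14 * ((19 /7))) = 24570 /19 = 1293.16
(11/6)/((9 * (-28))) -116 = -175403/1512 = -116.01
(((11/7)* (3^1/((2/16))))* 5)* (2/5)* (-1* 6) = -3168/7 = -452.57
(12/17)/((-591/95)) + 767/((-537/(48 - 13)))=-50.10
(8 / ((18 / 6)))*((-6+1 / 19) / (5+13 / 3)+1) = 386 / 399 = 0.97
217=217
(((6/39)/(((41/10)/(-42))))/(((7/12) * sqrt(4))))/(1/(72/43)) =-51840/22919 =-2.26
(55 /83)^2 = 3025 /6889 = 0.44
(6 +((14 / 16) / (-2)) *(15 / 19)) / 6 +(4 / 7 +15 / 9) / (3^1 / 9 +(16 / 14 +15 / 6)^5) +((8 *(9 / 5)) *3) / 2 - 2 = 64684010026233 / 3148265274080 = 20.55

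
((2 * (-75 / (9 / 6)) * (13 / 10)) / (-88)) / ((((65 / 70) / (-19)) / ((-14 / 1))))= 4655 / 11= 423.18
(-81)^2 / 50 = 6561 / 50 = 131.22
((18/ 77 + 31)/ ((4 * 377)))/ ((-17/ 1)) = -185/ 151844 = -0.00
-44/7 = -6.29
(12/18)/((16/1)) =1/24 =0.04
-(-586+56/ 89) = 52098/ 89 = 585.37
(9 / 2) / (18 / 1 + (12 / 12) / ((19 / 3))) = 57 / 230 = 0.25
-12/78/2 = -1/13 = -0.08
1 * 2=2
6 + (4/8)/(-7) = 83/14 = 5.93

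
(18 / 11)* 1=1.64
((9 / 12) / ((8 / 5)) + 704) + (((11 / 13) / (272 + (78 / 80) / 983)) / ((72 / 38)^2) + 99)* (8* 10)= 3108122949358021 / 360381381984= 8624.54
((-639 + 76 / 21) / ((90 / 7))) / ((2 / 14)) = -93401 / 270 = -345.93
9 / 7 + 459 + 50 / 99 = 460.79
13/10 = 1.30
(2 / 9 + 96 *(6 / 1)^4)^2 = 1253831104516 / 81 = 15479396352.05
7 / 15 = 0.47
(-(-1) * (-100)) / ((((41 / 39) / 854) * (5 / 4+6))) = -13322400 / 1189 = -11204.71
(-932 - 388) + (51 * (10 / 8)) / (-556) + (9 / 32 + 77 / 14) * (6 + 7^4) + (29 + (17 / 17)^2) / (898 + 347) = 4650012101 / 369184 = 12595.38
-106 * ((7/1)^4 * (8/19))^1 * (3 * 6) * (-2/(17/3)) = 219893184/323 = 680783.85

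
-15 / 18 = -5 / 6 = -0.83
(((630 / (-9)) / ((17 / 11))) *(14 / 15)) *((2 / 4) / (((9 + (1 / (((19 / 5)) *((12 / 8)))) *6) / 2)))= -4.21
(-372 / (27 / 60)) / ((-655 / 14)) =6944 / 393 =17.67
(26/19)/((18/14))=1.06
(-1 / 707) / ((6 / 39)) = -13 / 1414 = -0.01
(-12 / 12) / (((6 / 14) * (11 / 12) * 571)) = -28 / 6281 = -0.00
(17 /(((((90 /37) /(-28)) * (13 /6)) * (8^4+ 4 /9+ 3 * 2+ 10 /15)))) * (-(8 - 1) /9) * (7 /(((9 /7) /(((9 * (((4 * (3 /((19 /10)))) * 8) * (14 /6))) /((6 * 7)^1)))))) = 3020458 /1282671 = 2.35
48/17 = 2.82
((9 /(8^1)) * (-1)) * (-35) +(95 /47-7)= 12933 /376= 34.40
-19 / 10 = -1.90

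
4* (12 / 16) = 3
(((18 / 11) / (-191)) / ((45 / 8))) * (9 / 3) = -48 / 10505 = -0.00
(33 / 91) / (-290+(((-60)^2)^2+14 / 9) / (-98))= -2079 / 759822661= -0.00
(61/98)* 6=183/49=3.73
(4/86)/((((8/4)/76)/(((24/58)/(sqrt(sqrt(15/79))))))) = 304 * 15^(3/4) * 79^(1/4)/6235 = 1.11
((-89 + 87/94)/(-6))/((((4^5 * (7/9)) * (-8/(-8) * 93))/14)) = 0.00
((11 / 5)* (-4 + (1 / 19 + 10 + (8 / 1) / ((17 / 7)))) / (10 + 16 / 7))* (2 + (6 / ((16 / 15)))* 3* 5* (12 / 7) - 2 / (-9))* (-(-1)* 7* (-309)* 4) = -88615592989 / 41667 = -2126757.22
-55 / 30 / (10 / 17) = -187 / 60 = -3.12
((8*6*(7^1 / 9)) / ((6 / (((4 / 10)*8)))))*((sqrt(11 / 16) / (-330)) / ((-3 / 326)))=36512*sqrt(11) / 22275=5.44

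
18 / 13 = 1.38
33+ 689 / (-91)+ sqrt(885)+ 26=sqrt(885)+ 360 / 7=81.18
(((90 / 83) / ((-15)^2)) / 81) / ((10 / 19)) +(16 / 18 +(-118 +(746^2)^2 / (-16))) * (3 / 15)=-650681479453886 / 168075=-3871375751.62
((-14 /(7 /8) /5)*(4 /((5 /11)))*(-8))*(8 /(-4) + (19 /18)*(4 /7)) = -495616 /1575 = -314.68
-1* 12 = -12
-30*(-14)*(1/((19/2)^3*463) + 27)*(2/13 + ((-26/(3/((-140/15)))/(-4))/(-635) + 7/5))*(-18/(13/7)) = -11879314763117928/68160413971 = -174284.66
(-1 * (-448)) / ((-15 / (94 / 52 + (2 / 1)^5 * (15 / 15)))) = -65632 / 65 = -1009.72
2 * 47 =94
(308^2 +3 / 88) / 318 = 8348035 / 27984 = 298.31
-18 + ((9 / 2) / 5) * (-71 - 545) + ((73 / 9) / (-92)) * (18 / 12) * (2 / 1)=-790277 / 1380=-572.66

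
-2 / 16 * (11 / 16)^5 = -161051 / 8388608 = -0.02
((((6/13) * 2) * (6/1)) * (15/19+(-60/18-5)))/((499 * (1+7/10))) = -103200/2095301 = -0.05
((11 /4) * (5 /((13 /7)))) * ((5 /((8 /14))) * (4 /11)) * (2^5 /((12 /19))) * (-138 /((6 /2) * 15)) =-428260 /117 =-3660.34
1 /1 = 1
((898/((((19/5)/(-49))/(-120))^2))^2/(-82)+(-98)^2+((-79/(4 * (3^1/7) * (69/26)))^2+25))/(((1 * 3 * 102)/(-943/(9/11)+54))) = 510478218181689594871639341819365/2522103348270024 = 202401784420071375.85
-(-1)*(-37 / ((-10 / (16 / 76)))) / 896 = 0.00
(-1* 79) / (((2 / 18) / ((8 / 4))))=-1422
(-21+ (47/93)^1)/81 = -1906/7533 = -0.25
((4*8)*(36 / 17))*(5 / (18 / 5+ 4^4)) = 1.31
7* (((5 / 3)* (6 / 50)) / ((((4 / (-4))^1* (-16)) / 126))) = 11.02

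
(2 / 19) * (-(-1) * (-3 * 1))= -6 / 19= -0.32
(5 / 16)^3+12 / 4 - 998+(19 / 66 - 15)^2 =-3472635971 / 4460544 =-778.52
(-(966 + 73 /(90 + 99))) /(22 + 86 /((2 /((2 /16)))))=-1461176 /41391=-35.30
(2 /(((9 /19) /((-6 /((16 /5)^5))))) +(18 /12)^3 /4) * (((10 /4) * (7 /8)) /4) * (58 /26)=613239655 /654311424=0.94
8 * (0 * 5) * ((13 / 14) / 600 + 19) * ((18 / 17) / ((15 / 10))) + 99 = 99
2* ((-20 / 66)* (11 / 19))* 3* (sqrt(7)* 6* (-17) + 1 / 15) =-4 / 57 + 2040* sqrt(7) / 19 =284.00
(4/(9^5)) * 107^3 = 4900172/59049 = 82.98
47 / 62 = 0.76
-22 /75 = -0.29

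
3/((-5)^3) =-3/125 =-0.02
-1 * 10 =-10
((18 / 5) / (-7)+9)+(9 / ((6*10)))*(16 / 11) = 3351 / 385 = 8.70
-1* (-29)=29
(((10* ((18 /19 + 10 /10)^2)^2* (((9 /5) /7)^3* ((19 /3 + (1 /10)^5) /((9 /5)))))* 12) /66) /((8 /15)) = 41204833331589 /14048603800000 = 2.93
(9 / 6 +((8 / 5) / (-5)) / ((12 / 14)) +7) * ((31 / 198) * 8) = 75578 / 7425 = 10.18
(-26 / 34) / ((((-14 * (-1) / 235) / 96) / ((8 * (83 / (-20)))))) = 4868448 / 119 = 40911.33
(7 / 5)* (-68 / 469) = -68 / 335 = -0.20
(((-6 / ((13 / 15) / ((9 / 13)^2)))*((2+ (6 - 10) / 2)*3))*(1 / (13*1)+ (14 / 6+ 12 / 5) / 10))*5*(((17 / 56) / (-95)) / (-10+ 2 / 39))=0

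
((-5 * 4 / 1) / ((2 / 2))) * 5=-100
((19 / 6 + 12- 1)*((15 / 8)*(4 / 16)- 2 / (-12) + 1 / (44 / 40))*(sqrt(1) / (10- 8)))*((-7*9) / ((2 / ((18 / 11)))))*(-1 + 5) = -8734005 / 3872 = -2255.68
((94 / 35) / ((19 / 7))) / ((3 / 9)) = 282 / 95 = 2.97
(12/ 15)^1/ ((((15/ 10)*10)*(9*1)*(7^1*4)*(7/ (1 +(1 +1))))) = 1/ 11025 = 0.00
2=2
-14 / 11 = -1.27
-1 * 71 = -71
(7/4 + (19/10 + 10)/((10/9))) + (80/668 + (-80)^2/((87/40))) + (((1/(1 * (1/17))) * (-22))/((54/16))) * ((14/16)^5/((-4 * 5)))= 79213476075323/26779852800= 2957.95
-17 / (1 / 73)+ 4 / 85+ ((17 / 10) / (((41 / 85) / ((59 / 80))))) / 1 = -27620241 / 22304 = -1238.35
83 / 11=7.55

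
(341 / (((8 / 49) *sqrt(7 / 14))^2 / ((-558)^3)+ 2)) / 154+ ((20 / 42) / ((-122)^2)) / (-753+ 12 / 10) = 67829668953854376403 / 61265509794733830012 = 1.11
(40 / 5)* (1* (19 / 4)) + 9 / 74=2821 / 74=38.12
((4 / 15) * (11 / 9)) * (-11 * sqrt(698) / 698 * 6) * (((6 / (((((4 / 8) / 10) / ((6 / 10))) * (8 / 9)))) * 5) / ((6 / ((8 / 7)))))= -5808 * sqrt(698) / 2443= -62.81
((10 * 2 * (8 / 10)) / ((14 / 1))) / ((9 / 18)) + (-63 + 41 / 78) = -32863 / 546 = -60.19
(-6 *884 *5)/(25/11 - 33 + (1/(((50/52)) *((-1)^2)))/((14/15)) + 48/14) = 600600/593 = 1012.82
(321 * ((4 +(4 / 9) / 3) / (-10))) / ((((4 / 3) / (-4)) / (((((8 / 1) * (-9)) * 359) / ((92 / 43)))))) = -554991024 / 115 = -4826008.90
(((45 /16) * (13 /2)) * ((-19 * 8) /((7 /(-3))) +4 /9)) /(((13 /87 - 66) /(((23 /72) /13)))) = -3445055 /7699776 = -0.45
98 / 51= 1.92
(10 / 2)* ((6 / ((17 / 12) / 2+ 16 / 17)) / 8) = 1530 / 673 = 2.27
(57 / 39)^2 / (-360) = -361 / 60840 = -0.01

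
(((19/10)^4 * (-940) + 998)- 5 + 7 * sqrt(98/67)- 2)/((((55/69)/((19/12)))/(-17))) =41822201823/110000- 364021 * sqrt(134)/14740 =379915.96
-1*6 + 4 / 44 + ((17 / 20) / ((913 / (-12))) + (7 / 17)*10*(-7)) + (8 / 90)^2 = -1091749924 / 31430025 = -34.74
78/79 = 0.99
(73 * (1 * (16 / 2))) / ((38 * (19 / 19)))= 292 / 19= 15.37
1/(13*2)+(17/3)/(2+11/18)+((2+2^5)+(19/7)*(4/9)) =2880433/76986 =37.42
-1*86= -86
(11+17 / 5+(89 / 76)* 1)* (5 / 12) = 5917 / 912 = 6.49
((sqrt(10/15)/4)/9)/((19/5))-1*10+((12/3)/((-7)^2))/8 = -979/98+5*sqrt(6)/2052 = -9.98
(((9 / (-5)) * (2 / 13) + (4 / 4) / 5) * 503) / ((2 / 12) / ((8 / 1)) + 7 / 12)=-24144 / 377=-64.04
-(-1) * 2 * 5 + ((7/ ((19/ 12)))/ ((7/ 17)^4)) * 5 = 5076430/ 6517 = 778.95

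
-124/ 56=-31/ 14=-2.21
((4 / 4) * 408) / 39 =136 / 13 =10.46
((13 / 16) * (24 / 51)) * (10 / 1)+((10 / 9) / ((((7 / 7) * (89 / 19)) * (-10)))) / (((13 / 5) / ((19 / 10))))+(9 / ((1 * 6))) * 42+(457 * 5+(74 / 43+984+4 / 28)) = 355684282159 / 106566642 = 3337.67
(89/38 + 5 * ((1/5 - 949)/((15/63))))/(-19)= 1048.55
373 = 373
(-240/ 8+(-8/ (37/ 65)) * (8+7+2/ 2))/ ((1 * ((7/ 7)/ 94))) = -886420/ 37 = -23957.30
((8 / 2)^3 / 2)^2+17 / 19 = 19473 / 19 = 1024.89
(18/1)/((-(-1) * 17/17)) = 18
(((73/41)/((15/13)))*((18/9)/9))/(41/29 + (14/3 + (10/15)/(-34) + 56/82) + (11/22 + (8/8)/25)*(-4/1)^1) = 2339285/31270023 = 0.07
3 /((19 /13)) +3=5.05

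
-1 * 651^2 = -423801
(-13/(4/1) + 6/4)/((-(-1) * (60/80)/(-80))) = 560/3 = 186.67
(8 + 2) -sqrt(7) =10 -sqrt(7) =7.35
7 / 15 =0.47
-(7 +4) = -11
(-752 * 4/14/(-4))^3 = 53157376/343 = 154977.77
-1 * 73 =-73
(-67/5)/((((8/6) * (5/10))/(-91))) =1829.10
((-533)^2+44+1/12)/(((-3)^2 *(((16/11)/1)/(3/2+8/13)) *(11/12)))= 50087.56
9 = 9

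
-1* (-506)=506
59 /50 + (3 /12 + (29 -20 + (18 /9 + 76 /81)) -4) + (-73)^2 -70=5268.37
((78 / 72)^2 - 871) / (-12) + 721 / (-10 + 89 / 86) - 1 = -3969017 / 444096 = -8.94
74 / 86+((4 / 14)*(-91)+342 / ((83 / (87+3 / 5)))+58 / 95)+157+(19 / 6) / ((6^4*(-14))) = 493.43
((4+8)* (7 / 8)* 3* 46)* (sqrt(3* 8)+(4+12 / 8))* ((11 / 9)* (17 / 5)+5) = 132664* sqrt(6) / 5+364826 / 5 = 137957.02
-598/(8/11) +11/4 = -1639/2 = -819.50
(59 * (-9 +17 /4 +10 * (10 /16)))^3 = 5545233 /8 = 693154.12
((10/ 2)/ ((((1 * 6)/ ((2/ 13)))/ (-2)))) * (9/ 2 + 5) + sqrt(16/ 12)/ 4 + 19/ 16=-779/ 624 + sqrt(3)/ 6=-0.96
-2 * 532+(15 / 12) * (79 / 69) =-293269 / 276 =-1062.57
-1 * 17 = -17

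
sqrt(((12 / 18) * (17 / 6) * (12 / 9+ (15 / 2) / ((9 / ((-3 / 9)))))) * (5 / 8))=sqrt(1615) / 36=1.12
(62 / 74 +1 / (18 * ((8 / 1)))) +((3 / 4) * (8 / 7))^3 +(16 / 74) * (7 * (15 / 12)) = 6152131 / 1827504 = 3.37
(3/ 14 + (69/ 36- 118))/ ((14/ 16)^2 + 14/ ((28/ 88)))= -155728/ 60165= -2.59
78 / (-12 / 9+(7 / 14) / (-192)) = -3328 / 57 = -58.39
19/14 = 1.36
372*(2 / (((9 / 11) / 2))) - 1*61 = 5273 / 3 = 1757.67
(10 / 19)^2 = 0.28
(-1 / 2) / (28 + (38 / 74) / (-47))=-1739 / 97346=-0.02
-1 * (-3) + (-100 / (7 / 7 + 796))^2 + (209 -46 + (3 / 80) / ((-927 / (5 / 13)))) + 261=17433409350887 / 40826152848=427.02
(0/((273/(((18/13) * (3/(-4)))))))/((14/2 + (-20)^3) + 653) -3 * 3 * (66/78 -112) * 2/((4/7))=3501.35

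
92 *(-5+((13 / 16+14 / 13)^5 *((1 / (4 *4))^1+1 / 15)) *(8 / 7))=-906016610768197 / 6813256253440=-132.98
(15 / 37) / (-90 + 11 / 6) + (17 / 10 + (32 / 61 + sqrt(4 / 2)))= sqrt(2) + 26505661 / 11939530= 3.63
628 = 628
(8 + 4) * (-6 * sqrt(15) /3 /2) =-12 * sqrt(15) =-46.48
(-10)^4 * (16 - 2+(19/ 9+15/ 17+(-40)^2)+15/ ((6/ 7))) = 2500775000/ 153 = 16344934.64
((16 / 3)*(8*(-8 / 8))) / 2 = -64 / 3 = -21.33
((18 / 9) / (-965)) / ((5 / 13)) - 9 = -43451 / 4825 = -9.01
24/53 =0.45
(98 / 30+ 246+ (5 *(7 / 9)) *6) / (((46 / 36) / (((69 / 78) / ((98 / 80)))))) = 98136 / 637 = 154.06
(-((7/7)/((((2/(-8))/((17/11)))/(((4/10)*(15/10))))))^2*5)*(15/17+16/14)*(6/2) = -1769904/4235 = -417.92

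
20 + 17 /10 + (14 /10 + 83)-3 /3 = 105.10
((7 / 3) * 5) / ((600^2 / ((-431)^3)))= -560440937 / 216000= -2594.63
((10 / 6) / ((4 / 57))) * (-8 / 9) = -190 / 9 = -21.11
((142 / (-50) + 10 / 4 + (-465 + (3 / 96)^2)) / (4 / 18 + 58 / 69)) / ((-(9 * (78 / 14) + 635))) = 17261471871 / 27011072000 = 0.64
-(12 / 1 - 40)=28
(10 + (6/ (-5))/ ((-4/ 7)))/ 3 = 121/ 30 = 4.03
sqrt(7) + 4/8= 1/2 + sqrt(7)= 3.15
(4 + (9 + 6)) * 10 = 190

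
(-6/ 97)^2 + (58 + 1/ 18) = 9833053/ 169362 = 58.06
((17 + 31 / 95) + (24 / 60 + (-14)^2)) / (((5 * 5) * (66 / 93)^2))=4878036 / 287375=16.97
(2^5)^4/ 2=524288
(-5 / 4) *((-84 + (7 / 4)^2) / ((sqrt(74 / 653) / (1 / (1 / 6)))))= 525 *sqrt(48322) / 64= 1803.23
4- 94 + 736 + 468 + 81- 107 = 1088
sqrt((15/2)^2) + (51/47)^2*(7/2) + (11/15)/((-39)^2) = 585708164/50398335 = 11.62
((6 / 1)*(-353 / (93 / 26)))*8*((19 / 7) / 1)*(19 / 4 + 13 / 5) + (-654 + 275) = -14706833 / 155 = -94882.79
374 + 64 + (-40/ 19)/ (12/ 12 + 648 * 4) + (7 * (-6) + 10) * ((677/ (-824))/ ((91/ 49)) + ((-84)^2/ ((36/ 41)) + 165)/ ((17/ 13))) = -224552157420446/ 1121464721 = -200231.14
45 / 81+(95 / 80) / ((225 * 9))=18019 / 32400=0.56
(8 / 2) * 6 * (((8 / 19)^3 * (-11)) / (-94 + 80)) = 1.41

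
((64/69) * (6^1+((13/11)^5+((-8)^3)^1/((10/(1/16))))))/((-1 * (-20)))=21926288/92604325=0.24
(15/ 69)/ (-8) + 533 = 98067/ 184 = 532.97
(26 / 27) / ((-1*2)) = -13 / 27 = -0.48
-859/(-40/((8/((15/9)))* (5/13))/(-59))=-152043/65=-2339.12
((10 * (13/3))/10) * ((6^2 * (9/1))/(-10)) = -140.40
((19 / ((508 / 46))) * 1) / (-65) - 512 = -8453557 / 16510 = -512.03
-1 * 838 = -838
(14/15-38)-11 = -721/15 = -48.07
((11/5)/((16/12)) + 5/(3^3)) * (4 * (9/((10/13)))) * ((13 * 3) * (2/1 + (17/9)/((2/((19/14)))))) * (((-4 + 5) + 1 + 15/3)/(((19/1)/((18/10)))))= 138505133/19000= 7289.74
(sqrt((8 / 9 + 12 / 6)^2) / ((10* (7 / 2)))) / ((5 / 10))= 52 / 315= 0.17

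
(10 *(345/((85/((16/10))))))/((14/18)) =9936/119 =83.50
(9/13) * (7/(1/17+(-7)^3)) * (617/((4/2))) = -660807/151580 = -4.36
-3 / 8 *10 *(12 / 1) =-45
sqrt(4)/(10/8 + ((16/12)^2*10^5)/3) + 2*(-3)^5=-3110465394/6400135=-486.00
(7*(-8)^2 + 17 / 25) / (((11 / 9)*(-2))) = -100953 / 550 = -183.55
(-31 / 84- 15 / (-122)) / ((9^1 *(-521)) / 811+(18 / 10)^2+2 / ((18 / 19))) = 76700325 / 134216348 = 0.57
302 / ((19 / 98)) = 29596 / 19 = 1557.68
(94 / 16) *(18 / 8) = 423 / 32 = 13.22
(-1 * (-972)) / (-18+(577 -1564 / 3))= 25.81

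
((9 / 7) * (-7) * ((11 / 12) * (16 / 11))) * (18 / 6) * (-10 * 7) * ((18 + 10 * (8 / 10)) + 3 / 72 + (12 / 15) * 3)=71673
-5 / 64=-0.08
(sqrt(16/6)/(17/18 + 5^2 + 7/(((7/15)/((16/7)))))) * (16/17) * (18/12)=0.04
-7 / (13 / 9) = -63 / 13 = -4.85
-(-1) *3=3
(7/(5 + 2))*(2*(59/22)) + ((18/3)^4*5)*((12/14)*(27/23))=6525.61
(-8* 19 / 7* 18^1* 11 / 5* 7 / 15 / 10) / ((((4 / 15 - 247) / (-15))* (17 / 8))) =-361152 / 314585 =-1.15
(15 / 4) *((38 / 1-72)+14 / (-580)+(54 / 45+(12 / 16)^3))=-902079 / 7424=-121.51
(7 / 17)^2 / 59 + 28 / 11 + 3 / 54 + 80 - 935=-2877772823 / 3376098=-852.40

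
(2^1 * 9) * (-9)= -162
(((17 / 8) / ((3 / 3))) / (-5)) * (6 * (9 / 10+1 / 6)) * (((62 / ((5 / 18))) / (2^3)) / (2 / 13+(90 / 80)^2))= -7892352 / 147625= -53.46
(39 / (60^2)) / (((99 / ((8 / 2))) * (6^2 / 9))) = 13 / 118800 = 0.00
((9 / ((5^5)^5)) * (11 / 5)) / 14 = 99 / 20861625671386718750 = 0.00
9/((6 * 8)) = 3/16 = 0.19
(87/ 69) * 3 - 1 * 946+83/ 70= -1515061/ 1610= -941.03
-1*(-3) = 3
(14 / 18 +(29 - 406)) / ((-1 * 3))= 3386 / 27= 125.41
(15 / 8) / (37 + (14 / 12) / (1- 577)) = 1296 / 25573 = 0.05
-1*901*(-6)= 5406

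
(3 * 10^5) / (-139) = -300000 / 139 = -2158.27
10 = 10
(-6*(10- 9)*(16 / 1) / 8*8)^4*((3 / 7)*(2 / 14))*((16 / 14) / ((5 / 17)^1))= 34653339648 / 1715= 20206028.95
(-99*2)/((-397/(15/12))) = 495/794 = 0.62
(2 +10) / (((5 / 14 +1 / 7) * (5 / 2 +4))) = 3.69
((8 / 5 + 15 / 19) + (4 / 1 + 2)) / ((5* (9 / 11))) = 8767 / 4275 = 2.05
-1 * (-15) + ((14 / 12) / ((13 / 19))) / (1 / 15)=1055 / 26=40.58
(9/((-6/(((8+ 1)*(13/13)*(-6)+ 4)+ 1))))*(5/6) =245/4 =61.25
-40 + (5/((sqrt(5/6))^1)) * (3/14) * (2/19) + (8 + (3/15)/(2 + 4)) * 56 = 3 * sqrt(30)/133 + 6148/15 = 409.99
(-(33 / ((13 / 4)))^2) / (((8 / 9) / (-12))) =235224 / 169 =1391.86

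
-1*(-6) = 6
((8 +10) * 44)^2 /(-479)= -627264 /479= -1309.53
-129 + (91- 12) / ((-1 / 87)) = -7002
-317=-317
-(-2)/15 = 2/15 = 0.13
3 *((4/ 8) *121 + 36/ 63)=2565/ 14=183.21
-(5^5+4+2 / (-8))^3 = -1960164690875 / 64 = -30627573294.92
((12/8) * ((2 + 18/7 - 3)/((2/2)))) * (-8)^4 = 67584/7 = 9654.86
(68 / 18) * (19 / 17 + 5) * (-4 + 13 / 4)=-52 / 3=-17.33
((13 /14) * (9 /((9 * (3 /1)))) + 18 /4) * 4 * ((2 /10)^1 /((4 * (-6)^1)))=-101 /630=-0.16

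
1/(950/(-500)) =-0.53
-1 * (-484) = 484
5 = 5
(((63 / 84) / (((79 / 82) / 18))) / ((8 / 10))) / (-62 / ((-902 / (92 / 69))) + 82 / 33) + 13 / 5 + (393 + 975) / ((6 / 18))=7552034761 / 1835960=4113.40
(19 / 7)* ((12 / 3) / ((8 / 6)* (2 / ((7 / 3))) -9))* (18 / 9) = -152 / 55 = -2.76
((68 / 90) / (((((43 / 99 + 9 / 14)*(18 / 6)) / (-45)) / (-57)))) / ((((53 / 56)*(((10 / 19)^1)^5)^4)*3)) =79396043.73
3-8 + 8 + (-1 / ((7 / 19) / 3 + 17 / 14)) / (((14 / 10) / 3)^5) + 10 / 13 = -999862267 / 33304271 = -30.02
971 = 971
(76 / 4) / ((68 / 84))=399 / 17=23.47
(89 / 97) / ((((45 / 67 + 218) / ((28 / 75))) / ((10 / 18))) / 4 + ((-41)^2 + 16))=95408 / 203868683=0.00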